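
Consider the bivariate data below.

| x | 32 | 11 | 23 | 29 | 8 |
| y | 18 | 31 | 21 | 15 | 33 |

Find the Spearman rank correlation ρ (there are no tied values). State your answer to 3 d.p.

Rank x: 5, 2, 3, 4, 1
Rank y: 2, 4, 3, 1, 5
d = rank(x) − rank(y): 3, -2, 0, 3, -4; Σd² = 38
ρ = 1 − 6Σd² / [n(n²−1)] = 1 − 6×38 / (5×24) = 1 − 228/120 ≈ -0.900

-0.900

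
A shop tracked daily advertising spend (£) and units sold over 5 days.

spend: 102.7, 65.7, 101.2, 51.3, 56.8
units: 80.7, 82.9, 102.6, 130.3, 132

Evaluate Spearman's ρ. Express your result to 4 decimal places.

Rank spend: 5, 3, 4, 1, 2
Rank units: 1, 2, 3, 4, 5
d = rank(spend) − rank(units): 4, 1, 1, -3, -3; Σd² = 36
ρ = 1 − 6Σd² / [n(n²−1)] = 1 − 6×36 / (5×24) = 1 − 216/120 ≈ -0.8000

-0.8000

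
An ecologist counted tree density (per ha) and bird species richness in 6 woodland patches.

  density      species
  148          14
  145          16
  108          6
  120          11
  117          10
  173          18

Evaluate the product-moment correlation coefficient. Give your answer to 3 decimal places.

0.948

n = 6, Σx = 811, Σy = 75, Σx² = 112611, Σy² = 1033, Σxy = 10644
nΣxy − ΣxΣy = 63864 − 60825 = 3039
nΣx² − (Σx)² = 675666 − 657721 = 17945; nΣy² − (Σy)² = 6198 − 5625 = 573
r = 3039 / √(17945 × 573) = 3039 / 3206.6314 ≈ 0.948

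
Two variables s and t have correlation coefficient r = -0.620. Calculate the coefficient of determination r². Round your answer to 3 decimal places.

r² = (-0.620)² = 0.384

0.384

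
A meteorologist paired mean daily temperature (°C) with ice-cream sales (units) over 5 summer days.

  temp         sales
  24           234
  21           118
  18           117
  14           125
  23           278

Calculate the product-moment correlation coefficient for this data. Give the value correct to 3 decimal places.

n = 5, Σx = 100, Σy = 872, Σx² = 2066, Σy² = 175278, Σxy = 18344
nΣxy − ΣxΣy = 91720 − 87200 = 4520
nΣx² − (Σx)² = 10330 − 10000 = 330; nΣy² − (Σy)² = 876390 − 760384 = 116006
r = 4520 / √(330 × 116006) = 4520 / 6187.2433 ≈ 0.731

0.731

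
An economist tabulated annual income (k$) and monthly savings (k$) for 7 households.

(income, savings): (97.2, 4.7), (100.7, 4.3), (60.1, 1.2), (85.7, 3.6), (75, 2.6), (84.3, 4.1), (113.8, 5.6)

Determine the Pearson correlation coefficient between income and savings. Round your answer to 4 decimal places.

0.9664

n = 7, Σx = 616.8, Σy = 26.1, Σx² = 56226.76, Σy² = 109.91, Σxy = 2448.4
nΣxy − ΣxΣy = 17138.8 − 16098.48 = 1040.32
nΣx² − (Σx)² = 393587.32 − 380442.24 = 13145.08; nΣy² − (Σy)² = 769.37 − 681.21 = 88.16
r = 1040.32 / √(13145.08 × 88.16) = 1040.32 / 1076.5084 ≈ 0.9664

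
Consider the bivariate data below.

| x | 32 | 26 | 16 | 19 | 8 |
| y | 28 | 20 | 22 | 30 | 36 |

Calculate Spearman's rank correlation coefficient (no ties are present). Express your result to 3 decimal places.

Rank x: 5, 4, 2, 3, 1
Rank y: 3, 1, 2, 4, 5
d = rank(x) − rank(y): 2, 3, 0, -1, -4; Σd² = 30
ρ = 1 − 6Σd² / [n(n²−1)] = 1 − 6×30 / (5×24) = 1 − 180/120 ≈ -0.500

-0.500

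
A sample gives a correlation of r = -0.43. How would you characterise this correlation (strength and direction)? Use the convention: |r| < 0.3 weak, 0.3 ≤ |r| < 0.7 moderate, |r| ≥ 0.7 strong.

moderate negative

r = -0.43 < 0 so the relationship is negative.
|r| = 0.43, which falls in the moderate range.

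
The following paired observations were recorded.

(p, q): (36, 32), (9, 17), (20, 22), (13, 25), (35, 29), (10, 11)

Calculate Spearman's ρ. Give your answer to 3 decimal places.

0.886

Rank p: 6, 1, 4, 3, 5, 2
Rank q: 6, 2, 3, 4, 5, 1
d = rank(p) − rank(q): 0, -1, 1, -1, 0, 1; Σd² = 4
ρ = 1 − 6Σd² / [n(n²−1)] = 1 − 6×4 / (6×35) = 1 − 24/210 ≈ 0.886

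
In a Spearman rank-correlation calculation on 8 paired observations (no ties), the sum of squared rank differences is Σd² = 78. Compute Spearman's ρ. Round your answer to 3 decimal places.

ρ = 1 − 6Σd² / [n(n²−1)] = 1 − 6×78 / (8×63)
  = 1 − 468/504 = 1 − 0.9286 ≈ 0.071

0.071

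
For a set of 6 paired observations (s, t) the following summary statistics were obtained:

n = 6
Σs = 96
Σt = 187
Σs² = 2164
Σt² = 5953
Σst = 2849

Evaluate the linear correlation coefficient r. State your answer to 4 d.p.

-0.5107

r = (nΣst − ΣsΣt) / √[(nΣs² − (Σs)²)(nΣt² − (Σt)²)]
Numerator: 6×2849 − 96×187 = -858
Denominator: √[(12984 − 9216)(35718 − 34969)] = √[3768 × 749] = 1679.9500
r = -858 / 1679.9500 ≈ -0.5107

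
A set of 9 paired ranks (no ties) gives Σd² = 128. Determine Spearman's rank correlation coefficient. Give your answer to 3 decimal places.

-0.067

ρ = 1 − 6Σd² / [n(n²−1)] = 1 − 6×128 / (9×80)
  = 1 − 768/720 = 1 − 1.0667 ≈ -0.067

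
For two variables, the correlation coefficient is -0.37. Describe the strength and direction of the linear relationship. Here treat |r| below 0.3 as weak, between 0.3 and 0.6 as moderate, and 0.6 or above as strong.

r = -0.37 < 0 so the relationship is negative.
|r| = 0.37, which falls in the moderate range.

moderate negative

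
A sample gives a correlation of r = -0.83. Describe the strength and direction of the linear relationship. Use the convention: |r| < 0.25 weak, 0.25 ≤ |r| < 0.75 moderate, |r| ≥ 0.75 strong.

r = -0.83 < 0 so the relationship is negative.
|r| = 0.83, which falls in the strong range.

strong negative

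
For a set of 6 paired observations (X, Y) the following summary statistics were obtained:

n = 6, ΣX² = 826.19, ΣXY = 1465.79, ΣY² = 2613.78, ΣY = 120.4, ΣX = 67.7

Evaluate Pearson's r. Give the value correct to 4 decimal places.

r = (nΣXY − ΣXΣY) / √[(nΣX² − (ΣX)²)(nΣY² − (ΣY)²)]
Numerator: 6×1465.79 − 67.7×120.4 = 643.66
Denominator: √[(4957.14 − 4583.29)(15682.68 − 14496.16)] = √[373.85 × 1186.52] = 666.0184
r = 643.66 / 666.0184 ≈ 0.9664

0.9664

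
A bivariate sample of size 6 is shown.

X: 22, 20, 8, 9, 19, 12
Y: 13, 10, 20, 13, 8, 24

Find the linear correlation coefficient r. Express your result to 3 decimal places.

n = 6, ΣX = 90, ΣY = 88, ΣX² = 1534, ΣY² = 1478, ΣXY = 1203
nΣXY − ΣXΣY = 7218 − 7920 = -702
nΣX² − (ΣX)² = 9204 − 8100 = 1104; nΣY² − (ΣY)² = 8868 − 7744 = 1124
r = -702 / √(1104 × 1124) = -702 / 1113.9551 ≈ -0.630

-0.630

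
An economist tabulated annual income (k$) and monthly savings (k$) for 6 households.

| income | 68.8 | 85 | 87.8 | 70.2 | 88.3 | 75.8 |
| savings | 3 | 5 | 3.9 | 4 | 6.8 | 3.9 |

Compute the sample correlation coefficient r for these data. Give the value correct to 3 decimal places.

n = 6, Σx = 475.9, Σy = 26.6, Σx² = 38137.85, Σy² = 126.66, Σxy = 2150.68
nΣxy − ΣxΣy = 12904.08 − 12658.94 = 245.14
nΣx² − (Σx)² = 228827.1 − 226480.81 = 2346.29; nΣy² − (Σy)² = 759.96 − 707.56 = 52.4
r = 245.14 / √(2346.29 × 52.4) = 245.14 / 350.6360 ≈ 0.699

0.699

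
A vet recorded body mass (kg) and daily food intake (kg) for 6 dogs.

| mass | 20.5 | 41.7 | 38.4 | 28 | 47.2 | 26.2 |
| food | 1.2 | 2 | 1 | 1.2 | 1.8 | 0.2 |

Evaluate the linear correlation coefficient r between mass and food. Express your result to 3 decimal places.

n = 6, Σx = 202, Σy = 7.4, Σx² = 7331.98, Σy² = 11.16, Σxy = 270.2
nΣxy − ΣxΣy = 1621.2 − 1494.8 = 126.4
nΣx² − (Σx)² = 43991.88 − 40804 = 3187.88; nΣy² − (Σy)² = 66.96 − 54.76 = 12.2
r = 126.4 / √(3187.88 × 12.2) = 126.4 / 197.2109 ≈ 0.641

0.641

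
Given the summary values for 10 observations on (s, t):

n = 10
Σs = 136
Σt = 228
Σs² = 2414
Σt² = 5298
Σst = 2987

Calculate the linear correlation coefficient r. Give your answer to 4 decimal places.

-0.4800

r = (nΣst − ΣsΣt) / √[(nΣs² − (Σs)²)(nΣt² − (Σt)²)]
Numerator: 10×2987 − 136×228 = -1138
Denominator: √[(24140 − 18496)(52980 − 51984)] = √[5644 × 996] = 2370.9542
r = -1138 / 2370.9542 ≈ -0.4800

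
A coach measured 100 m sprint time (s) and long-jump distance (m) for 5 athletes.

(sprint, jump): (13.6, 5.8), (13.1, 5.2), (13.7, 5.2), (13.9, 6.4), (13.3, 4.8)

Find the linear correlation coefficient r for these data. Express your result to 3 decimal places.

0.740

n = 5, Σx = 67.6, Σy = 27.4, Σx² = 914.36, Σy² = 151.72, Σxy = 371.04
nΣxy − ΣxΣy = 1855.2 − 1852.24 = 2.96
nΣx² − (Σx)² = 4571.8 − 4569.76 = 2.04; nΣy² − (Σy)² = 758.6 − 750.76 = 7.84
r = 2.96 / √(2.04 × 7.84) = 2.96 / 3.9992 ≈ 0.740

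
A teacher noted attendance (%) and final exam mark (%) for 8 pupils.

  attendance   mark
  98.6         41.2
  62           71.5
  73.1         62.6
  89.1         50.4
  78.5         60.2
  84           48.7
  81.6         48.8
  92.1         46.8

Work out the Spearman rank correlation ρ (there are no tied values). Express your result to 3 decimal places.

-0.929

Rank attendance: 8, 1, 2, 6, 3, 5, 4, 7
Rank mark: 1, 8, 7, 5, 6, 3, 4, 2
d = rank(attendance) − rank(mark): 7, -7, -5, 1, -3, 2, 0, 5; Σd² = 162
ρ = 1 − 6Σd² / [n(n²−1)] = 1 − 6×162 / (8×63) = 1 − 972/504 ≈ -0.929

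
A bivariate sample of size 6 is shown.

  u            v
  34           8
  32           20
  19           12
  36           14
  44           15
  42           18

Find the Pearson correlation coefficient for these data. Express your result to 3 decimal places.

n = 6, Σu = 207, Σv = 87, Σu² = 7537, Σv² = 1353, Σuv = 3060
nΣuv − ΣuΣv = 18360 − 18009 = 351
nΣu² − (Σu)² = 45222 − 42849 = 2373; nΣv² − (Σv)² = 8118 − 7569 = 549
r = 351 / √(2373 × 549) = 351 / 1141.3926 ≈ 0.308

0.308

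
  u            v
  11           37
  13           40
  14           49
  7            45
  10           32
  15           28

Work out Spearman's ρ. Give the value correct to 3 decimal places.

Rank u: 3, 4, 5, 1, 2, 6
Rank v: 3, 4, 6, 5, 2, 1
d = rank(u) − rank(v): 0, 0, -1, -4, 0, 5; Σd² = 42
ρ = 1 − 6Σd² / [n(n²−1)] = 1 − 6×42 / (6×35) = 1 − 252/210 ≈ -0.200

-0.200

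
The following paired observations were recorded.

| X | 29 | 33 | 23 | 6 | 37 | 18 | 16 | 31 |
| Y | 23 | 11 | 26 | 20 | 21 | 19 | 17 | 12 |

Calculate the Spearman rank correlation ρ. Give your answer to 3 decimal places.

-0.119

Rank X: 5, 7, 4, 1, 8, 3, 2, 6
Rank Y: 7, 1, 8, 5, 6, 4, 3, 2
d = rank(X) − rank(Y): -2, 6, -4, -4, 2, -1, -1, 4; Σd² = 94
ρ = 1 − 6Σd² / [n(n²−1)] = 1 − 6×94 / (8×63) = 1 − 564/504 ≈ -0.119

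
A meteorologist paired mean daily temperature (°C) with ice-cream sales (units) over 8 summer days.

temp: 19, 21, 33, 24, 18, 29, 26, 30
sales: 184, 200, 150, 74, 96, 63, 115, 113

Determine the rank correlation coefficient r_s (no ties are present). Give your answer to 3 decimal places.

Rank temp: 2, 3, 8, 4, 1, 6, 5, 7
Rank sales: 7, 8, 6, 2, 3, 1, 5, 4
d = rank(temp) − rank(sales): -5, -5, 2, 2, -2, 5, 0, 3; Σd² = 96
ρ = 1 − 6Σd² / [n(n²−1)] = 1 − 6×96 / (8×63) = 1 − 576/504 ≈ -0.143

-0.143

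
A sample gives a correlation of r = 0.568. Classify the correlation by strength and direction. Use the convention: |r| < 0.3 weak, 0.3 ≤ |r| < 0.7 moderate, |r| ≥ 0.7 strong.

moderate positive

r = 0.568 > 0 so the relationship is positive.
|r| = 0.568, which falls in the moderate range.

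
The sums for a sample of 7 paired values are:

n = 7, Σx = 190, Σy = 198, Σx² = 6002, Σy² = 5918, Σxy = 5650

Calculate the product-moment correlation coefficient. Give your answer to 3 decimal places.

0.532

r = (nΣxy − ΣxΣy) / √[(nΣx² − (Σx)²)(nΣy² − (Σy)²)]
Numerator: 7×5650 − 190×198 = 1930
Denominator: √[(42014 − 36100)(41426 − 39204)] = √[5914 × 2222] = 3625.0390
r = 1930 / 3625.0390 ≈ 0.532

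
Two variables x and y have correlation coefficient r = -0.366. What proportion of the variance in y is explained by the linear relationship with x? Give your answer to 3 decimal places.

r² = (-0.366)² = 0.134

0.134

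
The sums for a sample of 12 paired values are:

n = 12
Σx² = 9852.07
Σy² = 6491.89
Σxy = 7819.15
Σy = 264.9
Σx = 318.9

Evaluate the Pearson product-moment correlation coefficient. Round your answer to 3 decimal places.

0.827

r = (nΣxy − ΣxΣy) / √[(nΣx² − (Σx)²)(nΣy² − (Σy)²)]
Numerator: 12×7819.15 − 318.9×264.9 = 9353.19
Denominator: √[(118224.84 − 101697.21)(77902.68 − 70172.01)] = √[16527.63 × 7730.67] = 11303.5239
r = 9353.19 / 11303.5239 ≈ 0.827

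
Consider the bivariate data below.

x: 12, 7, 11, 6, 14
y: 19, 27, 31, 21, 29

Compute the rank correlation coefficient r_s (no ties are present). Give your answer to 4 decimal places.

0.2000

Rank x: 4, 2, 3, 1, 5
Rank y: 1, 3, 5, 2, 4
d = rank(x) − rank(y): 3, -1, -2, -1, 1; Σd² = 16
ρ = 1 − 6Σd² / [n(n²−1)] = 1 − 6×16 / (5×24) = 1 − 96/120 ≈ 0.2000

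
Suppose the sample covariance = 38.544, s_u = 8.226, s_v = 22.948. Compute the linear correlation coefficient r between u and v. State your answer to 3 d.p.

0.204

r = Cov(u,v) / (s_u · s_v) = 38.544 / (8.226 × 22.948)
  = 38.544 / 188.7702 ≈ 0.204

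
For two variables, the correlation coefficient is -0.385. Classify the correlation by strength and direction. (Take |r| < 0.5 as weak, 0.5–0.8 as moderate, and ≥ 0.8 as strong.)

r = -0.385 < 0 so the relationship is negative.
|r| = 0.385, which falls in the weak range.

weak negative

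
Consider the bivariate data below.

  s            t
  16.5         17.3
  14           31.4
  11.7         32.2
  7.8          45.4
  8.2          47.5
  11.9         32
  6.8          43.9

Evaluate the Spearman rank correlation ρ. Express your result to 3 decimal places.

Rank s: 7, 6, 4, 2, 3, 5, 1
Rank t: 1, 2, 4, 6, 7, 3, 5
d = rank(s) − rank(t): 6, 4, 0, -4, -4, 2, -4; Σd² = 104
ρ = 1 − 6Σd² / [n(n²−1)] = 1 − 6×104 / (7×48) = 1 − 624/336 ≈ -0.857

-0.857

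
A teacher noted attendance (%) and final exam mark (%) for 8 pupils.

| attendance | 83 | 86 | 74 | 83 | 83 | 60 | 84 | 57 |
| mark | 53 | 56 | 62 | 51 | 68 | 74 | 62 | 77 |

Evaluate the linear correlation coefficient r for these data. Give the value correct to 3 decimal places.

n = 8, Σx = 610, Σy = 503, Σx² = 47444, Σy² = 32263, Σxy = 37717
nΣxy − ΣxΣy = 301736 − 306830 = -5094
nΣx² − (Σx)² = 379552 − 372100 = 7452; nΣy² − (Σy)² = 258104 − 253009 = 5095
r = -5094 / √(7452 × 5095) = -5094 / 6161.8130 ≈ -0.827

-0.827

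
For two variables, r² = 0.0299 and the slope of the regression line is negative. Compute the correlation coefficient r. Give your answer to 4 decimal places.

-0.1729

|r| = √0.0299 = 0.1729
The association is negative, so r = −0.1729.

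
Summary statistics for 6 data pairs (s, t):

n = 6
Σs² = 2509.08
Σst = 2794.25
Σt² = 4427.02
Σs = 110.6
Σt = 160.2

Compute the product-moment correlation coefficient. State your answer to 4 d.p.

r = (nΣst − ΣsΣt) / √[(nΣs² − (Σs)²)(nΣt² − (Σt)²)]
Numerator: 6×2794.25 − 110.6×160.2 = -952.62
Denominator: √[(15054.48 − 12232.36)(26562.12 − 25664.04)] = √[2822.12 × 898.08] = 1592.0080
r = -952.62 / 1592.0080 ≈ -0.5984

-0.5984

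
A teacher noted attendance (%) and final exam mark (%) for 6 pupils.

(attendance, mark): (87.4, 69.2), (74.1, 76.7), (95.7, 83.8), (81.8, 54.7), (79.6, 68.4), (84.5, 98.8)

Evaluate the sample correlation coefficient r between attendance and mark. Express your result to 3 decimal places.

n = 6, Σx = 503.1, Σy = 451.6, Σx² = 42455.71, Σy² = 35126.06, Σxy = 38018.91
nΣxy − ΣxΣy = 228113.46 − 227199.96 = 913.5
nΣx² − (Σx)² = 254734.26 − 253109.61 = 1624.65; nΣy² − (Σy)² = 210756.36 − 203942.56 = 6813.8
r = 913.5 / √(1624.65 × 6813.8) = 913.5 / 3327.1670 ≈ 0.275

0.275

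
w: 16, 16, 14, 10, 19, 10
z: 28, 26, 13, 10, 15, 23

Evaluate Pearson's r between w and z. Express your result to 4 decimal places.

n = 6, Σw = 85, Σz = 115, Σw² = 1269, Σz² = 2483, Σwz = 1661
nΣwz − ΣwΣz = 9966 − 9775 = 191
nΣw² − (Σw)² = 7614 − 7225 = 389; nΣz² − (Σz)² = 14898 − 13225 = 1673
r = 191 / √(389 × 1673) = 191 / 806.7199 ≈ 0.2368

0.2368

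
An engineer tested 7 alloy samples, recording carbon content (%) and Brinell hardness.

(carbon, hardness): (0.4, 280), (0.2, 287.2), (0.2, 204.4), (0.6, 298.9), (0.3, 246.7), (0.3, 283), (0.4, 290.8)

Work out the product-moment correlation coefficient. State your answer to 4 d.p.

n = 7, Σx = 2.4, Σy = 1891, Σx² = 0.94, Σy² = 517518.94, Σxy = 664.89
nΣxy − ΣxΣy = 4654.23 − 4538.4 = 115.83
nΣx² − (Σx)² = 6.58 − 5.76 = 0.82; nΣy² − (Σy)² = 3622632.58 − 3575881 = 46751.58
r = 115.83 / √(0.82 × 46751.58) = 115.83 / 195.7966 ≈ 0.5916

0.5916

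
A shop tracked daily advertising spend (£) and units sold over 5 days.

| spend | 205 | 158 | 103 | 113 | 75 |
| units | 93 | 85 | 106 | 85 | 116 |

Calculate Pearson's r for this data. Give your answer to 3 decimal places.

-0.616

n = 5, Σx = 654, Σy = 485, Σx² = 95992, Σy² = 47791, Σxy = 61718
nΣxy − ΣxΣy = 308590 − 317190 = -8600
nΣx² − (Σx)² = 479960 − 427716 = 52244; nΣy² − (Σy)² = 238955 − 235225 = 3730
r = -8600 / √(52244 × 3730) = -8600 / 13959.5888 ≈ -0.616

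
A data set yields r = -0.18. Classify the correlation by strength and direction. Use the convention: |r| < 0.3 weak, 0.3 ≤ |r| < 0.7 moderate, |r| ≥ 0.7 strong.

weak negative

r = -0.18 < 0 so the relationship is negative.
|r| = 0.18, which falls in the weak range.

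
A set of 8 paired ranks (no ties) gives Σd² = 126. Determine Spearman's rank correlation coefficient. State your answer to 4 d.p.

-0.5000

ρ = 1 − 6Σd² / [n(n²−1)] = 1 − 6×126 / (8×63)
  = 1 − 756/504 = 1 − 1.50000 ≈ -0.5000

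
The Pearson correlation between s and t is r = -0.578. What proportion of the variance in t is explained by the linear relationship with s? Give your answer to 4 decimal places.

r² = (-0.578)² = 0.3341

0.3341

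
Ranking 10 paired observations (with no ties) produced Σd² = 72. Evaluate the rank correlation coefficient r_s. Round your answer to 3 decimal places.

ρ = 1 − 6Σd² / [n(n²−1)] = 1 − 6×72 / (10×99)
  = 1 − 432/990 = 1 − 0.4364 ≈ 0.564

0.564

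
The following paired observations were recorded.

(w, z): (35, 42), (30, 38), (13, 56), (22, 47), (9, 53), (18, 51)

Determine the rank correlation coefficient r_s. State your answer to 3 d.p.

Rank w: 6, 5, 2, 4, 1, 3
Rank z: 2, 1, 6, 3, 5, 4
d = rank(w) − rank(z): 4, 4, -4, 1, -4, -1; Σd² = 66
ρ = 1 − 6Σd² / [n(n²−1)] = 1 − 6×66 / (6×35) = 1 − 396/210 ≈ -0.886

-0.886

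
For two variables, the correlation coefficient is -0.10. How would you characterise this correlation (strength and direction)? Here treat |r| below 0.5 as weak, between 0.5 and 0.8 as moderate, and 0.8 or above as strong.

weak negative

r = -0.10 < 0 so the relationship is negative.
|r| = 0.10, which falls in the weak range.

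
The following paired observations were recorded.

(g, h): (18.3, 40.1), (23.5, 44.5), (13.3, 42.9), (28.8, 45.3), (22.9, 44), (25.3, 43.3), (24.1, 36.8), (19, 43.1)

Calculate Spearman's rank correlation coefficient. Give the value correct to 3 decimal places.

0.500

Rank g: 2, 5, 1, 8, 4, 7, 6, 3
Rank h: 2, 7, 3, 8, 6, 5, 1, 4
d = rank(g) − rank(h): 0, -2, -2, 0, -2, 2, 5, -1; Σd² = 42
ρ = 1 − 6Σd² / [n(n²−1)] = 1 − 6×42 / (8×63) = 1 − 252/504 ≈ 0.500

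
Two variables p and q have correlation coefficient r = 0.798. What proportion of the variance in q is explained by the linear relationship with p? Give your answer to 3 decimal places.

0.637

r² = (0.798)² = 0.637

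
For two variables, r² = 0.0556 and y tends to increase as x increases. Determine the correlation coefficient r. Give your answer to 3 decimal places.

|r| = √0.0556 = 0.236
The association is positive, so r = 0.236.

0.236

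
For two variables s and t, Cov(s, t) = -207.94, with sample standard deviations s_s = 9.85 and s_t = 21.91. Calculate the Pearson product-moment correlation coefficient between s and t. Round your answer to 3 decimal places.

-0.964

r = Cov(s,t) / (s_s · s_t) = -207.94 / (9.85 × 21.91)
  = -207.94 / 215.8135 ≈ -0.964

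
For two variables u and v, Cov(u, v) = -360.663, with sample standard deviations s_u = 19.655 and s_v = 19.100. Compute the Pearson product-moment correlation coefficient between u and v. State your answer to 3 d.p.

r = Cov(u,v) / (s_u · s_v) = -360.663 / (19.655 × 19.100)
  = -360.663 / 375.4105 ≈ -0.961

-0.961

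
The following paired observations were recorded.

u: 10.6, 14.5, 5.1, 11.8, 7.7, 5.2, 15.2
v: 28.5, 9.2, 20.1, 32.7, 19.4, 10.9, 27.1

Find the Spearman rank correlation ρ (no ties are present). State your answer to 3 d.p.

0.179

Rank u: 4, 6, 1, 5, 3, 2, 7
Rank v: 6, 1, 4, 7, 3, 2, 5
d = rank(u) − rank(v): -2, 5, -3, -2, 0, 0, 2; Σd² = 46
ρ = 1 − 6Σd² / [n(n²−1)] = 1 − 6×46 / (7×48) = 1 − 276/336 ≈ 0.179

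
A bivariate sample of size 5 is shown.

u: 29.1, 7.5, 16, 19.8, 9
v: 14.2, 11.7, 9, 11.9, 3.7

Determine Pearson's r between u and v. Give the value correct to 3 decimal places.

0.651

n = 5, Σu = 81.4, Σv = 50.5, Σu² = 1632.1, Σv² = 574.83, Σuv = 913.89
nΣuv − ΣuΣv = 4569.45 − 4110.7 = 458.75
nΣu² − (Σu)² = 8160.5 − 6625.96 = 1534.54; nΣv² − (Σv)² = 2874.15 − 2550.25 = 323.9
r = 458.75 / √(1534.54 × 323.9) = 458.75 / 705.0089 ≈ 0.651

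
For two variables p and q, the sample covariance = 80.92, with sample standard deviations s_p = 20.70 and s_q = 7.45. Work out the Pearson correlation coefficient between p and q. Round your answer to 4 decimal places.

0.5247

r = Cov(p,q) / (s_p · s_q) = 80.92 / (20.70 × 7.45)
  = 80.92 / 154.2150 ≈ 0.5247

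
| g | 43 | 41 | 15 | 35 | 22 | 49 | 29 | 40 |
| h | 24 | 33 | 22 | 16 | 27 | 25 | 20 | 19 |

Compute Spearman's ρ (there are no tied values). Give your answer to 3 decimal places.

0.238

Rank g: 7, 6, 1, 4, 2, 8, 3, 5
Rank h: 5, 8, 4, 1, 7, 6, 3, 2
d = rank(g) − rank(h): 2, -2, -3, 3, -5, 2, 0, 3; Σd² = 64
ρ = 1 − 6Σd² / [n(n²−1)] = 1 − 6×64 / (8×63) = 1 − 384/504 ≈ 0.238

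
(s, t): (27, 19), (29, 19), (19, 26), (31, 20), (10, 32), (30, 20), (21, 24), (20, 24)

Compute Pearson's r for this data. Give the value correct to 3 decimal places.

-0.966

n = 8, Σs = 187, Σt = 184, Σs² = 4733, Σt² = 4374, Σst = 4082
nΣst − ΣsΣt = 32656 − 34408 = -1752
nΣs² − (Σs)² = 37864 − 34969 = 2895; nΣt² − (Σt)² = 34992 − 33856 = 1136
r = -1752 / √(2895 × 1136) = -1752 / 1813.4828 ≈ -0.966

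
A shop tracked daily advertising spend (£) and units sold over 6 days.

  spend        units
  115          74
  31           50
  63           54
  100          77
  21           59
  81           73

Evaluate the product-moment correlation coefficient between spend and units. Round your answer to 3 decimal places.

0.833

n = 6, Σx = 411, Σy = 387, Σx² = 35157, Σy² = 25631, Σxy = 28314
nΣxy − ΣxΣy = 169884 − 159057 = 10827
nΣx² − (Σx)² = 210942 − 168921 = 42021; nΣy² − (Σy)² = 153786 − 149769 = 4017
r = 10827 / √(42021 × 4017) = 10827 / 12992.2422 ≈ 0.833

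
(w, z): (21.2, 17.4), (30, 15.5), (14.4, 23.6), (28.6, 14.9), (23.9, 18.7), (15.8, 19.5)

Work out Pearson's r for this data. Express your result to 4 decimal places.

-0.8947

n = 6, Σw = 133.9, Σz = 109.6, Σw² = 3195.61, Σz² = 2051.92, Σwz = 2354.89
nΣwz − ΣwΣz = 14129.34 − 14675.44 = -546.1
nΣw² − (Σw)² = 19173.66 − 17929.21 = 1244.45; nΣz² − (Σz)² = 12311.52 − 12012.16 = 299.36
r = -546.1 / √(1244.45 × 299.36) = -546.1 / 610.3594 ≈ -0.8947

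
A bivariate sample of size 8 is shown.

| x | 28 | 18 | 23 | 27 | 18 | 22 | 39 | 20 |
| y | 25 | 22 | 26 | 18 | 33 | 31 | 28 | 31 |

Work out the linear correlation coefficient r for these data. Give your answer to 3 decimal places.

n = 8, Σx = 195, Σy = 214, Σx² = 5095, Σy² = 5904, Σxy = 5168
nΣxy − ΣxΣy = 41344 − 41730 = -386
nΣx² − (Σx)² = 40760 − 38025 = 2735; nΣy² − (Σy)² = 47232 − 45796 = 1436
r = -386 / √(2735 × 1436) = -386 / 1981.7820 ≈ -0.195

-0.195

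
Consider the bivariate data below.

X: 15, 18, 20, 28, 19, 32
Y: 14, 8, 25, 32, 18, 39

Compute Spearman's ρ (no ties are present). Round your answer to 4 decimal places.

Rank X: 1, 2, 4, 5, 3, 6
Rank Y: 2, 1, 4, 5, 3, 6
d = rank(X) − rank(Y): -1, 1, 0, 0, 0, 0; Σd² = 2
ρ = 1 − 6Σd² / [n(n²−1)] = 1 − 6×2 / (6×35) = 1 − 12/210 ≈ 0.9429

0.9429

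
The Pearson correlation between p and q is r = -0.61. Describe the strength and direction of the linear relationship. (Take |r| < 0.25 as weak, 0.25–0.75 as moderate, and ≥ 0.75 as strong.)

r = -0.61 < 0 so the relationship is negative.
|r| = 0.61, which falls in the moderate range.

moderate negative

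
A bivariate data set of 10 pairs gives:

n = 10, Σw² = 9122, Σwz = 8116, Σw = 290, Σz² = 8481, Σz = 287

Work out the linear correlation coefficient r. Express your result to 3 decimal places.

r = (nΣwz − ΣwΣz) / √[(nΣw² − (Σw)²)(nΣz² − (Σz)²)]
Numerator: 10×8116 − 290×287 = -2070
Denominator: √[(91220 − 84100)(84810 − 82369)] = √[7120 × 2441] = 4168.9231
r = -2070 / 4168.9231 ≈ -0.497

-0.497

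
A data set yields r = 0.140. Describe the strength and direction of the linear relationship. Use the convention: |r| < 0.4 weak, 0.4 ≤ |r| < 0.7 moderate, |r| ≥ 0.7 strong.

weak positive

r = 0.140 > 0 so the relationship is positive.
|r| = 0.140, which falls in the weak range.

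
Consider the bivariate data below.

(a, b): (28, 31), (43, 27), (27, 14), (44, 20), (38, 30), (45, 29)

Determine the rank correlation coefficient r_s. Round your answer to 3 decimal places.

0.029

Rank a: 2, 4, 1, 5, 3, 6
Rank b: 6, 3, 1, 2, 5, 4
d = rank(a) − rank(b): -4, 1, 0, 3, -2, 2; Σd² = 34
ρ = 1 − 6Σd² / [n(n²−1)] = 1 − 6×34 / (6×35) = 1 − 204/210 ≈ 0.029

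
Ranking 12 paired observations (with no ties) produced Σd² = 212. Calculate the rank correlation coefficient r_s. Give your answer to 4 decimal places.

ρ = 1 − 6Σd² / [n(n²−1)] = 1 − 6×212 / (12×143)
  = 1 − 1272/1716 = 1 − 0.74126 ≈ 0.2587

0.2587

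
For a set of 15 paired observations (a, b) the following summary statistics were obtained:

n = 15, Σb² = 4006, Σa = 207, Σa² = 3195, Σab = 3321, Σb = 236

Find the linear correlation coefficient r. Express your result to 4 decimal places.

r = (nΣab − ΣaΣb) / √[(nΣa² − (Σa)²)(nΣb² − (Σb)²)]
Numerator: 15×3321 − 207×236 = 963
Denominator: √[(47925 − 42849)(60090 − 55696)] = √[5076 × 4394] = 4722.7052
r = 963 / 4722.7052 ≈ 0.2039

0.2039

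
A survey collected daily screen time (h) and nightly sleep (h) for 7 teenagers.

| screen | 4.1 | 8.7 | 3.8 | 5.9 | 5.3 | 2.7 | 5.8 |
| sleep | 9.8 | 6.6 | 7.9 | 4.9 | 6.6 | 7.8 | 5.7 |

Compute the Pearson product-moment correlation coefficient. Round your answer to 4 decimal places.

-0.5331

n = 7, Σx = 36.3, Σy = 49.3, Σx² = 210.77, Σy² = 362.91, Σxy = 245.63
nΣxy − ΣxΣy = 1719.41 − 1789.59 = -70.18
nΣx² − (Σx)² = 1475.39 − 1317.69 = 157.7; nΣy² − (Σy)² = 2540.37 − 2430.49 = 109.88
r = -70.18 / √(157.7 × 109.88) = -70.18 / 131.6362 ≈ -0.5331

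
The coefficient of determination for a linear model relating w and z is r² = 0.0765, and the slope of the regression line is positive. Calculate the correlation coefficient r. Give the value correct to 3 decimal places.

0.277

|r| = √0.0765 = 0.277
The association is positive, so r = 0.277.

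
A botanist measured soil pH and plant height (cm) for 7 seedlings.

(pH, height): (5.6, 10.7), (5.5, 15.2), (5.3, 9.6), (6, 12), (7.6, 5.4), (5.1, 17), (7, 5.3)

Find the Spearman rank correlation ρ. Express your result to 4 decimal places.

-0.7143

Rank pH: 4, 3, 2, 5, 7, 1, 6
Rank height: 4, 6, 3, 5, 2, 7, 1
d = rank(pH) − rank(height): 0, -3, -1, 0, 5, -6, 5; Σd² = 96
ρ = 1 − 6Σd² / [n(n²−1)] = 1 − 6×96 / (7×48) = 1 − 576/336 ≈ -0.7143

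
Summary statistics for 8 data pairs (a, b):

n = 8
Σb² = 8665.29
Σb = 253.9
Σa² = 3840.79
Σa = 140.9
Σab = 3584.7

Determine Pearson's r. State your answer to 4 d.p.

-0.9766

r = (nΣab − ΣaΣb) / √[(nΣa² − (Σa)²)(nΣb² − (Σb)²)]
Numerator: 8×3584.7 − 140.9×253.9 = -7096.91
Denominator: √[(30726.32 − 19852.81)(69322.32 − 64465.21)] = √[10873.51 × 4857.11] = 7267.3127
r = -7096.91 / 7267.3127 ≈ -0.9766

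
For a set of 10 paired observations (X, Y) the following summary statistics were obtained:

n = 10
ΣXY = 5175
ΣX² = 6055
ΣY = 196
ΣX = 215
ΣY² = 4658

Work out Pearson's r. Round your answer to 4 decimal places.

r = (nΣXY − ΣXΣY) / √[(nΣX² − (ΣX)²)(nΣY² − (ΣY)²)]
Numerator: 10×5175 − 215×196 = 9610
Denominator: √[(60550 − 46225)(46580 − 38416)] = √[14325 × 8164] = 10814.3100
r = 9610 / 10814.3100 ≈ 0.8886

0.8886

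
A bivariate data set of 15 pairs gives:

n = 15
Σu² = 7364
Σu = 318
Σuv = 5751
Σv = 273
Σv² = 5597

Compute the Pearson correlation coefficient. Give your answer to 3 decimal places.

r = (nΣuv − ΣuΣv) / √[(nΣu² − (Σu)²)(nΣv² − (Σv)²)]
Numerator: 15×5751 − 318×273 = -549
Denominator: √[(110460 − 101124)(83955 − 74529)] = √[9336 × 9426] = 9380.8921
r = -549 / 9380.8921 ≈ -0.059

-0.059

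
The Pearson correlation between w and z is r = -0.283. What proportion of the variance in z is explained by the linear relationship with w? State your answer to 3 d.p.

r² = (-0.283)² = 0.080

0.080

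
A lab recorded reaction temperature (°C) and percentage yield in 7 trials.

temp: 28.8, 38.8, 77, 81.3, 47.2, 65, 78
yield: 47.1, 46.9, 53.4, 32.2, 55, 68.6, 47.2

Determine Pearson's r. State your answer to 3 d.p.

-0.134

n = 7, Σx = 416.1, Σy = 350.4, Σx² = 27410.41, Σy² = 18265.22, Σxy = 20642.46
nΣxy − ΣxΣy = 144497.22 − 145801.44 = -1304.22
nΣx² − (Σx)² = 191872.87 − 173139.21 = 18733.66; nΣy² − (Σy)² = 127856.54 − 122780.16 = 5076.38
r = -1304.22 / √(18733.66 × 5076.38) = -1304.22 / 9751.8807 ≈ -0.134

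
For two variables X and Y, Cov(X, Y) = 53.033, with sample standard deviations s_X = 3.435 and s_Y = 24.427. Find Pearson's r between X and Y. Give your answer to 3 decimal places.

r = Cov(X,Y) / (s_X · s_Y) = 53.033 / (3.435 × 24.427)
  = 53.033 / 83.9067 ≈ 0.632

0.632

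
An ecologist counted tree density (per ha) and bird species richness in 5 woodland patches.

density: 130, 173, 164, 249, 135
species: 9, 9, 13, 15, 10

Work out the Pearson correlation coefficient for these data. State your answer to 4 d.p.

n = 5, Σx = 851, Σy = 56, Σx² = 153951, Σy² = 656, Σxy = 9944
nΣxy − ΣxΣy = 49720 − 47656 = 2064
nΣx² − (Σx)² = 769755 − 724201 = 45554; nΣy² − (Σy)² = 3280 − 3136 = 144
r = 2064 / √(45554 × 144) = 2064 / 2561.2060 ≈ 0.8059

0.8059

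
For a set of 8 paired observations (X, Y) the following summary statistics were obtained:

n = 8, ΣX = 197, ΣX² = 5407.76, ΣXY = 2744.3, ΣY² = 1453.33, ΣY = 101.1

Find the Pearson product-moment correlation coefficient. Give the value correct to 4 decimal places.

r = (nΣXY − ΣXΣY) / √[(nΣX² − (ΣX)²)(nΣY² − (ΣY)²)]
Numerator: 8×2744.3 − 197×101.1 = 2037.7
Denominator: √[(43262.08 − 38809)(11626.64 − 10221.21)] = √[4453.08 × 1405.43] = 2501.6979
r = 2037.7 / 2501.6979 ≈ 0.8145

0.8145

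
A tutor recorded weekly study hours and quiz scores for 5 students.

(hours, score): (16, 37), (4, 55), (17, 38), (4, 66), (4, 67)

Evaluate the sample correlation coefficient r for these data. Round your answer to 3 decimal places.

n = 5, Σx = 45, Σy = 263, Σx² = 593, Σy² = 14683, Σxy = 1990
nΣxy − ΣxΣy = 9950 − 11835 = -1885
nΣx² − (Σx)² = 2965 − 2025 = 940; nΣy² − (Σy)² = 73415 − 69169 = 4246
r = -1885 / √(940 × 4246) = -1885 / 1997.8088 ≈ -0.944

-0.944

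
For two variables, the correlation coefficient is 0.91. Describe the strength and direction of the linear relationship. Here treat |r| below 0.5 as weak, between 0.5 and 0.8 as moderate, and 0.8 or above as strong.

r = 0.91 > 0 so the relationship is positive.
|r| = 0.91, which falls in the strong range.

strong positive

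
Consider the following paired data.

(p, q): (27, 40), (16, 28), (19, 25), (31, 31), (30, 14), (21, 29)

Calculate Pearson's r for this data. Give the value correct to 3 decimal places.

-0.057

n = 6, Σp = 144, Σq = 167, Σp² = 3648, Σq² = 5007, Σpq = 3993
nΣpq − ΣpΣq = 23958 − 24048 = -90
nΣp² − (Σp)² = 21888 − 20736 = 1152; nΣq² − (Σq)² = 30042 − 27889 = 2153
r = -90 / √(1152 × 2153) = -90 / 1574.8829 ≈ -0.057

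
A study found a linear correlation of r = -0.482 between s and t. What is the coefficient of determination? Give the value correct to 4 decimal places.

0.2323

r² = (-0.482)² = 0.2323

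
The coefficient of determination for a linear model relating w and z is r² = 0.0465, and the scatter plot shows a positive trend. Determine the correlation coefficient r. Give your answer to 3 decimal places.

|r| = √0.0465 = 0.216
The association is positive, so r = 0.216.

0.216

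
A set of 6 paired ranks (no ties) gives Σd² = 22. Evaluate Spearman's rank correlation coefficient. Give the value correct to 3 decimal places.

0.371

ρ = 1 − 6Σd² / [n(n²−1)] = 1 − 6×22 / (6×35)
  = 1 − 132/210 = 1 − 0.6286 ≈ 0.371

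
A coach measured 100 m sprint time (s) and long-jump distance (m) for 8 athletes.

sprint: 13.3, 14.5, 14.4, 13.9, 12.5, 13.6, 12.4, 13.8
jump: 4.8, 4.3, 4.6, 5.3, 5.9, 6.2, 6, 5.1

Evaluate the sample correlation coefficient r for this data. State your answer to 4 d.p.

n = 8, Σx = 108.4, Σy = 42.2, Σx² = 1473.12, Σy² = 226.04, Σxy = 568.95
nΣxy − ΣxΣy = 4551.6 − 4574.48 = -22.88
nΣx² − (Σx)² = 11784.96 − 11750.56 = 34.4; nΣy² − (Σy)² = 1808.32 − 1780.84 = 27.48
r = -22.88 / √(34.4 × 27.48) = -22.88 / 30.7459 ≈ -0.7442

-0.7442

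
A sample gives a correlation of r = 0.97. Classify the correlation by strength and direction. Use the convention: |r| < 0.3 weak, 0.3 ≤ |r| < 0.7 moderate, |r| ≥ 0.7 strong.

r = 0.97 > 0 so the relationship is positive.
|r| = 0.97, which falls in the strong range.

strong positive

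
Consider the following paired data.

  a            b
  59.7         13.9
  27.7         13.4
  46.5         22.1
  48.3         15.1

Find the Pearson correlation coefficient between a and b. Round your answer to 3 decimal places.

0.124

n = 4, Σa = 182.2, Σb = 64.5, Σa² = 8826.52, Σb² = 1089.19, Σab = 2957.99
nΣab − ΣaΣb = 11831.96 − 11751.9 = 80.06
nΣa² − (Σa)² = 35306.08 − 33196.84 = 2109.24; nΣb² − (Σb)² = 4356.76 − 4160.25 = 196.51
r = 80.06 / √(2109.24 × 196.51) = 80.06 / 643.8065 ≈ 0.124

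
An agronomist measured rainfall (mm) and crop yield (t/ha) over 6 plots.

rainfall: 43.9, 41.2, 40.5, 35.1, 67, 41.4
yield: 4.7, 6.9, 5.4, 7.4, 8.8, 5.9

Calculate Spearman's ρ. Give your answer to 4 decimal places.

Rank rainfall: 5, 3, 2, 1, 6, 4
Rank yield: 1, 4, 2, 5, 6, 3
d = rank(rainfall) − rank(yield): 4, -1, 0, -4, 0, 1; Σd² = 34
ρ = 1 − 6Σd² / [n(n²−1)] = 1 − 6×34 / (6×35) = 1 − 204/210 ≈ 0.0286

0.0286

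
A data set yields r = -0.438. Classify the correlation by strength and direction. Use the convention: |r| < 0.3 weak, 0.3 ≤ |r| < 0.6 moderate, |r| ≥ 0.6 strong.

r = -0.438 < 0 so the relationship is negative.
|r| = 0.438, which falls in the moderate range.

moderate negative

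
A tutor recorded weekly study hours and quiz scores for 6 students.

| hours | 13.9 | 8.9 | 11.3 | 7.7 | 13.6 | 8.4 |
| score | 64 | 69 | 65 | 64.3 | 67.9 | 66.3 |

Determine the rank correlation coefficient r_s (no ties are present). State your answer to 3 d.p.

-0.143

Rank hours: 6, 3, 4, 1, 5, 2
Rank score: 1, 6, 3, 2, 5, 4
d = rank(hours) − rank(score): 5, -3, 1, -1, 0, -2; Σd² = 40
ρ = 1 − 6Σd² / [n(n²−1)] = 1 − 6×40 / (6×35) = 1 − 240/210 ≈ -0.143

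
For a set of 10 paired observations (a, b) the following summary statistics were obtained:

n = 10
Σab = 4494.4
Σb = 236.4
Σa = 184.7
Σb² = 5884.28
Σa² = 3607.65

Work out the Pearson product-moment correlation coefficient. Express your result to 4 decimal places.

r = (nΣab − ΣaΣb) / √[(nΣa² − (Σa)²)(nΣb² − (Σb)²)]
Numerator: 10×4494.4 − 184.7×236.4 = 1280.92
Denominator: √[(36076.5 − 34114.09)(58842.8 − 55884.96)] = √[1962.41 × 2957.84] = 2409.2519
r = 1280.92 / 2409.2519 ≈ 0.5317

0.5317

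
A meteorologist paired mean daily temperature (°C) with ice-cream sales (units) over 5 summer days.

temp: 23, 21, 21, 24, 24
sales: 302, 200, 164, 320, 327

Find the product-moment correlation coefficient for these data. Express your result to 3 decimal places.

n = 5, Σx = 113, Σy = 1313, Σx² = 2563, Σy² = 367429, Σxy = 30118
nΣxy − ΣxΣy = 150590 − 148369 = 2221
nΣx² − (Σx)² = 12815 − 12769 = 46; nΣy² − (Σy)² = 1837145 − 1723969 = 113176
r = 2221 / √(46 × 113176) = 2221 / 2281.6871 ≈ 0.973

0.973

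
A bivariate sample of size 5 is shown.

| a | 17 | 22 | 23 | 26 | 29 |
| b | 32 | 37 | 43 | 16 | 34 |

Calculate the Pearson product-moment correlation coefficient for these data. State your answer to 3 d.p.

-0.230

n = 5, Σa = 117, Σb = 162, Σa² = 2819, Σb² = 5654, Σab = 3749
nΣab − ΣaΣb = 18745 − 18954 = -209
nΣa² − (Σa)² = 14095 − 13689 = 406; nΣb² − (Σb)² = 28270 − 26244 = 2026
r = -209 / √(406 × 2026) = -209 / 906.9487 ≈ -0.230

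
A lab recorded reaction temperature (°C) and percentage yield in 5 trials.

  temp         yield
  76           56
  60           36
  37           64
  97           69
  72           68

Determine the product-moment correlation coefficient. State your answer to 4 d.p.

n = 5, Σx = 342, Σy = 293, Σx² = 25338, Σy² = 17913, Σxy = 20373
nΣxy − ΣxΣy = 101865 − 100206 = 1659
nΣx² − (Σx)² = 126690 − 116964 = 9726; nΣy² − (Σy)² = 89565 − 85849 = 3716
r = 1659 / √(9726 × 3716) = 1659 / 6011.8064 ≈ 0.2760

0.2760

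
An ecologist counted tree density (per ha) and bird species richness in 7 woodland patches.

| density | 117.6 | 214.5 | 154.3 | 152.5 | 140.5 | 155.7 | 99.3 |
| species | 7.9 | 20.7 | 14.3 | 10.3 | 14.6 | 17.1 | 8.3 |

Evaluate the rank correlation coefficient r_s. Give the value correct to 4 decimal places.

0.8571

Rank density: 2, 7, 5, 4, 3, 6, 1
Rank species: 1, 7, 4, 3, 5, 6, 2
d = rank(density) − rank(species): 1, 0, 1, 1, -2, 0, -1; Σd² = 8
ρ = 1 − 6Σd² / [n(n²−1)] = 1 − 6×8 / (7×48) = 1 − 48/336 ≈ 0.8571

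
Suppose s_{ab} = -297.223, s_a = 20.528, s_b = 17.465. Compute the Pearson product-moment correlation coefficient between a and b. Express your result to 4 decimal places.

r = Cov(a,b) / (s_a · s_b) = -297.223 / (20.528 × 17.465)
  = -297.223 / 358.5215 ≈ -0.8290

-0.8290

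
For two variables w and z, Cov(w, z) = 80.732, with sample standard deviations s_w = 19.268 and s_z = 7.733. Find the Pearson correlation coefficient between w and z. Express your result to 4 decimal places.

0.5418

r = Cov(w,z) / (s_w · s_z) = 80.732 / (19.268 × 7.733)
  = 80.732 / 148.9994 ≈ 0.5418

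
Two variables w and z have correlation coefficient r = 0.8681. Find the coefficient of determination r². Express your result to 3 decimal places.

r² = (0.8681)² = 0.754

0.754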